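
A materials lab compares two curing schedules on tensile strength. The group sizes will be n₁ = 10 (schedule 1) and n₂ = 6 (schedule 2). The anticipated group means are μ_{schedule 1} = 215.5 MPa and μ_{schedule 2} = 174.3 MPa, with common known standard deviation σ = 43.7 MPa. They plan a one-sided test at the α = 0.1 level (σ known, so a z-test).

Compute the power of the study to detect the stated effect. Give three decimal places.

Power ≈ 0.707

Standardized effect: d = |μ_{schedule 1} − μ_{schedule 2}| / σ = |215.5 − 174.3| / 43.7 = 0.9428
Noncentrality parameter: λ = d / √(1/n₁ + 1/n₂) = 0.9428 / √(1/10 + 1/6) = 1.8257
Critical value for a one-sided test at α = 0.1: z_α = 1.282.
Power = P(Z > 1.282 − λ) = Φ(0.544) = 0.7068.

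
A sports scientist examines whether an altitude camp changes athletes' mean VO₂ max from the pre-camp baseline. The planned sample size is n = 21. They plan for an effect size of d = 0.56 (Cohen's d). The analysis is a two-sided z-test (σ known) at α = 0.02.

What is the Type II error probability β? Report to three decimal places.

β ≈ 0.405

Noncentrality parameter: δ = d·√n = 0.56 × √21 = 2.5662
Two-sided α = 0.02 → critical value z_{0.01} = 2.326.
Power = Φ(δ − 2.326) + Φ(−δ − 2.326) = Φ(0.240) + Φ(-4.893) = 0.5948 + 0.0000 = 0.5948.
Type II error: β = 1 − power = 1 − 0.5948 = 0.4052.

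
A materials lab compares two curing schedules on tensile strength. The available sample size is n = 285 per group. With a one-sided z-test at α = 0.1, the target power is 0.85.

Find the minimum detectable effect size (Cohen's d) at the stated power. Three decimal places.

d ≈ 0.194

Required noncentrality: δ = z_{0.1} + z_{0.15} = 1.282 + 1.036 = 2.318.
δ = d·√(n/2) ⇒ d = δ/√(n/2) = 2.318/√(285/2) = 0.1942.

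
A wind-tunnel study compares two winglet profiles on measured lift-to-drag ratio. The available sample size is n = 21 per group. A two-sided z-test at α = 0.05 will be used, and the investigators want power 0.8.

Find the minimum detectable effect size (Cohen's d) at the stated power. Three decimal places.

d ≈ 0.865

Required noncentrality: δ = z_{0.025} + z_{0.20} = 1.960 + 0.842 = 2.802.
(The second rejection-region term Φ(−δ − z_{α/2}) is negligible and dropped.)
δ = d·√(n/2) ⇒ d = δ/√(n/2) = 2.802/√(21/2) = 0.8646.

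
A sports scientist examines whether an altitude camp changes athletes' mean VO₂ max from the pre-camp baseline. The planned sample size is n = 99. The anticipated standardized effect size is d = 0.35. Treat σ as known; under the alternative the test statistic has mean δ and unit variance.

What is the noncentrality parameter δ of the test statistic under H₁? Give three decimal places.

The noncentrality parameter scales effect size by the design's sample-size factor: δ = d·√n = 0.35 × √99 = 3.4825

δ ≈ 3.482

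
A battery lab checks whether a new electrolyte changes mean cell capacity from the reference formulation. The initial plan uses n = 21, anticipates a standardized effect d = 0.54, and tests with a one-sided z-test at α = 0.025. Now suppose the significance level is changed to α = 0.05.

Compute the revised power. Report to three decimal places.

δ = d·√n = 0.54 × √21 = 2.4746 (unchanged). New critical value: z_{0.05} = 1.645.
Revised power = P(Z > 1.645 − δ) = Φ(0.830) = 0.7967.

Power ≈ 0.797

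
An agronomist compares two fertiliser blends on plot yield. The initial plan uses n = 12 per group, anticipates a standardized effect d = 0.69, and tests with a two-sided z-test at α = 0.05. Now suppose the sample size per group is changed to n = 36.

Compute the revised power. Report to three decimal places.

With n = 36 per group: δ = d·√(n/2) = 0.69 × √(36/2) = 2.9274. Critical value z_{0.025} = 1.960.
Revised power = Φ(δ − 1.960) + Φ(−δ − 1.960) = Φ(0.967) + Φ(-4.887) = 0.8333 + 0.0000 = 0.8333.

Power ≈ 0.833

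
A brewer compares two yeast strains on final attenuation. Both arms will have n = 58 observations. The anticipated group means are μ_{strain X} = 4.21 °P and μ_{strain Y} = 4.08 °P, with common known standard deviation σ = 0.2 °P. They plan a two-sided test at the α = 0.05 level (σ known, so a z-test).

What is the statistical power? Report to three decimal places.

Standardized effect: d = |μ_{strain X} − μ_{strain Y}| / σ = |4.21 − 4.08| / 0.2 = 0.6500
Noncentrality parameter: δ = d·√(n/2) = 0.6500 × √(58/2) = 3.5004
Critical value for a two-sided test at α = 0.05: z_{α/2} = 1.960.
Power = Φ(δ − 1.960) + Φ(−δ − 1.960) = Φ(1.540) + Φ(-5.460) = 0.9383 + 0.0000 = 0.9383.

Power ≈ 0.938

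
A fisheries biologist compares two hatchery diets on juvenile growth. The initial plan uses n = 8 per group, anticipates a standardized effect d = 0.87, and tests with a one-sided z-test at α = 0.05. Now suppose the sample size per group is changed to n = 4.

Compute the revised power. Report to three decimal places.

Power ≈ 0.339

With n = 4 per group: δ = d·√(n/2) = 0.87 × √(4/2) = 1.2304. Critical value z_{0.05} = 1.645.
Revised power = Φ(δ − 1.645) = Φ(-0.414) = 0.3393.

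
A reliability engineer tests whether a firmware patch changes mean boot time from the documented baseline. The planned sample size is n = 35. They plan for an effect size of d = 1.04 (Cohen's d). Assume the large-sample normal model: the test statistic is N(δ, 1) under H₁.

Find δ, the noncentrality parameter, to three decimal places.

δ ≈ 6.153

The noncentrality parameter scales effect size by the design's sample-size factor: δ = d·√n = 1.04 × √35 = 6.1527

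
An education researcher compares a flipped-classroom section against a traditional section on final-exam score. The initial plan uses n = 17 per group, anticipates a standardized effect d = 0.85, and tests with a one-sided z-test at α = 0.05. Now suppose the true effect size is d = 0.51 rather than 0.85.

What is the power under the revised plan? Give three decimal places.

Power ≈ 0.437

With d = 0.51: δ = d·√(n/2) = 0.51 × √(17/2) = 1.4869. Critical value z_{0.05} = 1.645.
Revised power = Φ(δ − 1.645) = Φ(-0.158) = 0.4372.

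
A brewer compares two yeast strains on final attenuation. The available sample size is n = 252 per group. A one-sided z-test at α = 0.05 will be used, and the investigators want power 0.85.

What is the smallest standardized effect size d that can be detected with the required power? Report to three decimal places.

Required noncentrality: δ = z_{0.05} + z_{0.15} = 1.645 + 1.036 = 2.681.
δ = d·√(n/2) ⇒ d = δ/√(n/2) = 2.681/√(252/2) = 0.2389.

d ≈ 0.239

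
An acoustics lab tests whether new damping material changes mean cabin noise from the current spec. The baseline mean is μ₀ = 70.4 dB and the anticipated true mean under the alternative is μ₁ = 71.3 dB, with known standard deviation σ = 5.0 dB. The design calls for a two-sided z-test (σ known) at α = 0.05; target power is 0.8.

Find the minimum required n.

Standardized effect: d = |μ₁ − μ₀| / σ = |71.3 − 70.4| / 5.0 = 0.1800
For power 0.8 need Φ(δ − z_{0.025}) = 0.8, so δ = z_{0.025} + z_{0.20} = 1.960 + 0.842 = 2.802.
(Ignoring the negligible lower-tail rejection probability gives the usual closed-form inversion.)
δ = d·√n ⇒ n = (δ/d)² = (2.802 / 0.1800)² = 242.25.
Rounding up, n = 243.

n = 243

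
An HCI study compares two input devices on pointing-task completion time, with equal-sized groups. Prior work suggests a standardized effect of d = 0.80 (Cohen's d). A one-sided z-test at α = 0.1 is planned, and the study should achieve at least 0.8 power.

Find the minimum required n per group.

Set Φ(δ − 1.282) = 0.8; then δ − 1.282 = Φ⁻¹(0.8) = 0.842, giving δ = 2.123.
δ = d·√(n/2) ⇒ n = 2(δ/d)² = 2 × (2.123 / 0.80)² = 14.09.
Rounding up, n = 15 per group.

n = 15 per group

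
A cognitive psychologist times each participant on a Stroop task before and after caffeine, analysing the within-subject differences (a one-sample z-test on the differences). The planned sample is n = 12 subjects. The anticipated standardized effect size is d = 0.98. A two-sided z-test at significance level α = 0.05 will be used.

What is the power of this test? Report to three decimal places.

Power ≈ 0.924

Noncentrality parameter: δ = d·√n = 0.98 × √12 = 3.3948
Critical value for a two-sided test at α = 0.05: z_{α/2} = 1.960.
Power = Φ(δ − 1.960) + Φ(−δ − 1.960) = Φ(1.435) + Φ(-5.355) = 0.9243 + 0.0000 = 0.9243.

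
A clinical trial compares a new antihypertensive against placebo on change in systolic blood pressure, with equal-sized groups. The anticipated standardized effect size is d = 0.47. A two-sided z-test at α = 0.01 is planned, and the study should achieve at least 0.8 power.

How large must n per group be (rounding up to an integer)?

n = 106 per group

For power 0.8 need Φ(δ − z_{0.005}) = 0.8, so δ = z_{0.005} + z_{0.20} = 2.576 + 0.842 = 3.417.
(The Φ(−δ − z_{α/2}) term is vanishingly small for δ > 0 and is dropped in the standard sample-size formula.)
δ = d·√(n/2) ⇒ n = 2(δ/d)² = 2 × (3.417 / 0.47)² = 105.74.
Rounding up, n = 106 per group.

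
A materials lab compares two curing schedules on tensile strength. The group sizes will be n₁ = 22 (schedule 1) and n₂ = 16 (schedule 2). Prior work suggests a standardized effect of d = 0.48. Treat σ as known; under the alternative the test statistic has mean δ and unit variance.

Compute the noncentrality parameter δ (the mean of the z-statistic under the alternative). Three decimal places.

δ ≈ 1.461

The noncentrality parameter scales effect size by the design's sample-size factor: δ = d / √(1/n₁ + 1/n₂) = 0.48 / √(1/22 + 1/16) = 1.4609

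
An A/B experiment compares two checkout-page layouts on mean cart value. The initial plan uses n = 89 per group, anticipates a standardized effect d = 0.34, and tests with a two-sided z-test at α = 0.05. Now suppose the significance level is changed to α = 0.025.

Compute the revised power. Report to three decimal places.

Power ≈ 0.511

δ = d·√(n/2) = 0.34 × √(89/2) = 2.2681 (unchanged). New critical value: z_{0.0125} = 2.241.
Revised power = Φ(δ − 2.241) + Φ(−δ − 2.241) = Φ(0.027) + Φ(-4.509) = 0.5106 + 0.0000 = 0.5106.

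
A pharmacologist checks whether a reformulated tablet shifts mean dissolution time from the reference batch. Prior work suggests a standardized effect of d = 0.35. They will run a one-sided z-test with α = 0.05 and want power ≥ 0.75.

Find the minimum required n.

n = 44

Set Φ(δ − 1.645) = 0.75; then δ − 1.645 = Φ⁻¹(0.75) = 0.674, giving δ = 2.319.
δ = d·√n ⇒ n = (δ/d)² = (2.319 / 0.35)² = 43.91.
Round up to the next whole unit.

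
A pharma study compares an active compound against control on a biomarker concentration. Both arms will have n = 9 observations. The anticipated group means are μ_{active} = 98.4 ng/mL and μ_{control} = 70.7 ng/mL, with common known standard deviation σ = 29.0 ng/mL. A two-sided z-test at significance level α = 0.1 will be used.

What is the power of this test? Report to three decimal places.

Standardized effect: d = |μ_{active} − μ_{control}| / σ = |98.4 − 70.7| / 29.0 = 0.9552
Noncentrality parameter: δ = d·√(n/2) = 0.9552 × √(9/2) = 2.0262
Critical value for a two-sided test at α = 0.1: z_{α/2} = 1.645.
Power = Φ(δ − 1.645) + Φ(−δ − 1.645) = Φ(0.381) + Φ(-3.671) = 0.6485 + 0.0001 = 0.6487.

Power ≈ 0.649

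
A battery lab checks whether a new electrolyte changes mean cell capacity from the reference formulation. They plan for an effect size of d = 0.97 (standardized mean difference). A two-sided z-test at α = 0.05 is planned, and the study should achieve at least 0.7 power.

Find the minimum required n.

Set Φ(δ − 1.960) = 0.7; then δ − 1.960 = Φ⁻¹(0.7) = 0.524, giving δ = 2.484.
(For δ > 0 the lower-tail rejection region contributes negligibly to power, so the one-term inversion is standard.)
δ = d·√n ⇒ n = (δ/d)² = (2.484 / 0.97)² = 6.56.
Round up to the next whole unit.

n = 7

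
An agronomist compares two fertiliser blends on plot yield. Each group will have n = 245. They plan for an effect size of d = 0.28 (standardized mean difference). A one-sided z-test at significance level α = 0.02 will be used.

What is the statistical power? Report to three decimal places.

Power ≈ 0.852

Noncentrality parameter: δ = d·√(n/2) = 0.28 × √(245/2) = 3.0990
Critical value for a one-sided test at α = 0.02: z_α = 2.054.
Power = P(Z > 2.054 − δ) = Φ(1.045) = 0.8521.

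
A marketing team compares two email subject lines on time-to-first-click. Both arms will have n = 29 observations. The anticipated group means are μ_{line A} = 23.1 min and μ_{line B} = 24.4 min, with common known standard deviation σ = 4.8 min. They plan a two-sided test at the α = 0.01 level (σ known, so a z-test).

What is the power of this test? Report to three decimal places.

Standardized effect: d = |μ_{line A} − μ_{line B}| / σ = |23.1 − 24.4| / 4.8 = 0.2708
Noncentrality parameter: δ = d·√(n/2) = 0.2708 × √(29/2) = 1.0313
Two-sided α = 0.01 → critical value z_{0.005} = 2.576.
Power = Φ(δ − 2.576) + Φ(−δ − 2.576) = Φ(-1.545) + Φ(-3.607) = 0.0612 + 0.0002 = 0.0614.

Power ≈ 0.061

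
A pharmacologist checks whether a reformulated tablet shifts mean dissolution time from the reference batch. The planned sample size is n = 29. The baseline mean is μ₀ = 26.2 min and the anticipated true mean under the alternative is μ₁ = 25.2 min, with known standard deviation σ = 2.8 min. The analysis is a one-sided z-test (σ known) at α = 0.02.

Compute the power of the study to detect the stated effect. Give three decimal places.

Standardized effect: d = |μ₁ − μ₀| / σ = |25.2 − 26.2| / 2.8 = 0.3571
Noncentrality parameter: λ = d·√n = 0.3571 × √29 = 1.9233
Critical value for a one-sided test at α = 0.02: z_α = 2.054.
Power = Φ(λ − 2.054) = Φ(-0.130) = 0.4481.

Power ≈ 0.448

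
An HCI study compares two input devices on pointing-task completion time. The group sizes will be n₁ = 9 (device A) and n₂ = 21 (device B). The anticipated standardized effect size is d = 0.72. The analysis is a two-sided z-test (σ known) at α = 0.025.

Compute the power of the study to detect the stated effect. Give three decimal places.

Noncentrality parameter: δ = d / √(1/n₁ + 1/n₂) = 0.72 / √(1/9 + 1/21) = 1.8072
Critical value for a two-sided test at α = 0.025: z_{α/2} = 2.241.
Power = Φ(δ − 2.241) + Φ(−δ − 2.241) = Φ(-0.434) + Φ(-4.049) = 0.3321 + 0.0000 = 0.3321.

Power ≈ 0.332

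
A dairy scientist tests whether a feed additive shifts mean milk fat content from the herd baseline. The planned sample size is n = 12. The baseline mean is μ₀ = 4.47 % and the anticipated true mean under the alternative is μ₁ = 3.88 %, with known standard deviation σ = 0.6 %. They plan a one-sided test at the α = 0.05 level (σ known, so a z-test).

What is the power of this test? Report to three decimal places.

Standardized effect: d = |μ₁ − μ₀| / σ = |3.88 − 4.47| / 0.6 = 0.9833
Noncentrality parameter: δ = d·√n = 0.9833 × √12 = 3.4064
Critical value for a one-sided test at α = 0.05: z_α = 1.645.
Power = Φ(δ − 1.645) = Φ(1.762) = 0.9609.

Power ≈ 0.961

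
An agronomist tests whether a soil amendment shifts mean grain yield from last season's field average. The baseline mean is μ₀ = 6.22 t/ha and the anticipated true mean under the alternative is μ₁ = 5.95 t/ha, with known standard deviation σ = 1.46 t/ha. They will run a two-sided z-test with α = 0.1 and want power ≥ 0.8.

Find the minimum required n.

Standardized effect: d = |μ₁ − μ₀| / σ = |5.95 − 6.22| / 1.46 = 0.1849
For power 0.8 need Φ(δ − z_{0.05}) = 0.8, so δ = z_{0.05} + z_{0.20} = 1.645 + 0.842 = 2.486.
(The Φ(−δ − z_{α/2}) term is vanishingly small for δ > 0 and is dropped in the standard sample-size formula.)
δ = d·√n ⇒ n = (δ/d)² = (2.486 / 0.1849)² = 180.78.
Round up to the next whole unit.

n = 181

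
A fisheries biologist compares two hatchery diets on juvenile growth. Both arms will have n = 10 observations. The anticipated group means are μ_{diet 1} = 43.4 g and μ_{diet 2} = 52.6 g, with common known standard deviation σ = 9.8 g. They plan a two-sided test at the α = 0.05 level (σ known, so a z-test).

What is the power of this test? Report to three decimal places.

Standardized effect: d = |μ_{diet 1} − μ_{diet 2}| / σ = |43.4 − 52.6| / 9.8 = 0.9388
Noncentrality parameter: δ = d·√(n/2) = 0.9388 × √(10/2) = 2.0992
Two-sided α = 0.05 → critical value z_{0.025} = 1.960.
Power = Φ(δ − 1.960) + Φ(−δ − 1.960) = Φ(0.139) + Φ(-4.059) = 0.5554 + 0.0000 = 0.5554.

Power ≈ 0.555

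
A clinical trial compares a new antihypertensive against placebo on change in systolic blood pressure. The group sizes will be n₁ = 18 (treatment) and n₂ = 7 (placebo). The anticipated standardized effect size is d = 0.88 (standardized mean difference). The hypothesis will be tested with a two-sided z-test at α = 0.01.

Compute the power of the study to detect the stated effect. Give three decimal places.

Noncentrality parameter: δ = d / √(1/n₁ + 1/n₂) = 0.88 / √(1/18 + 1/7) = 1.9756
Critical value for a two-sided test at α = 0.01: z_{α/2} = 2.576.
Power = Φ(δ − 2.576) + Φ(−δ − 2.576) = Φ(-0.600) + Φ(-4.551) = 0.2742 + 0.0000 = 0.2742.

Power ≈ 0.274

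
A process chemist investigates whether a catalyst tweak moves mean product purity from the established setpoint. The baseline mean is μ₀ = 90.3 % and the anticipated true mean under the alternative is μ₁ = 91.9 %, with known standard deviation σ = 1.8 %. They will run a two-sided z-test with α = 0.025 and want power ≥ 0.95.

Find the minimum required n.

n = 20

Standardized effect: d = |μ₁ − μ₀| / σ = |91.9 − 90.3| / 1.8 = 0.8889
Set Φ(δ − 2.241) = 0.95; then δ − 2.241 = Φ⁻¹(0.95) = 1.645, giving δ = 3.886.
(Ignoring the negligible lower-tail rejection probability gives the usual closed-form inversion.)
δ = d·√n ⇒ n = (δ/d)² = (3.886 / 0.8889)² = 19.11.
Rounding up, n = 20.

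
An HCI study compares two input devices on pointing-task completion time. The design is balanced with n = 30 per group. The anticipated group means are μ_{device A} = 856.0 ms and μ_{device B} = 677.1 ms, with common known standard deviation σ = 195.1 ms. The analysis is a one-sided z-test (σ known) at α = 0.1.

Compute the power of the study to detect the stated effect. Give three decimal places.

Power ≈ 0.988

Standardized effect: d = |μ_{device A} − μ_{device B}| / σ = |856.0 − 677.1| / 195.1 = 0.9170
Noncentrality parameter: δ = d·√(n/2) = 0.9170 × √(30/2) = 3.5514
One-sided α = 0.1 → critical value z_{0.1} = 1.282.
Power = P(Z > 1.282 − δ) = Φ(2.270) = 0.9884.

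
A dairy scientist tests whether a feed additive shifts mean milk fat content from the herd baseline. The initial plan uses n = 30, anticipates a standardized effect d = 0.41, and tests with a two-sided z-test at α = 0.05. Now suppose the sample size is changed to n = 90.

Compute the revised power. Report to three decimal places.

Power ≈ 0.973

With n = 90: δ = d·√n = 0.41 × √90 = 3.8896. Critical value z_{0.025} = 1.960.
Revised power = Φ(δ − 1.960) + Φ(−δ − 1.960) = Φ(1.930) + Φ(-5.850) = 0.9732 + 0.0000 = 0.9732.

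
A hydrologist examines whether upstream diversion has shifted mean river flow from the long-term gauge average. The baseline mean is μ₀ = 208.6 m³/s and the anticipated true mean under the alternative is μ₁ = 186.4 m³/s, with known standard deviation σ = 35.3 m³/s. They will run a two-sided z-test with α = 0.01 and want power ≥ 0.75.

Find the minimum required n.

Standardized effect: d = |μ₁ − μ₀| / σ = |186.4 − 208.6| / 35.3 = 0.6289
For power 0.75 need Φ(δ − z_{0.005}) = 0.75, so δ = z_{0.005} + z_{0.25} = 2.576 + 0.674 = 3.250.
(The Φ(−δ − z_{α/2}) term is vanishingly small for δ > 0 and is dropped in the standard sample-size formula.)
δ = d·√n ⇒ n = (δ/d)² = (3.250 / 0.6289)² = 26.71.
Rounding up, n = 27.

n = 27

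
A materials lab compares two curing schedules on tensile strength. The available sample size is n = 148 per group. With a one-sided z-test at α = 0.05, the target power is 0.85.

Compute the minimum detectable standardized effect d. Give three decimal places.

d ≈ 0.312

Required noncentrality: δ = z_{0.05} + z_{0.15} = 1.645 + 1.036 = 2.681.
δ = d·√(n/2) ⇒ d = δ/√(n/2) = 2.681/√(148/2) = 0.3117.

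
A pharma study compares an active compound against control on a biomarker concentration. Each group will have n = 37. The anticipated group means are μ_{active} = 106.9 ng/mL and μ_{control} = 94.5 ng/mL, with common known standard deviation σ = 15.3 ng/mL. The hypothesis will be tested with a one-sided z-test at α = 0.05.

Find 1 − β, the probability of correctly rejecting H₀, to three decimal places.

Power ≈ 0.967

Standardized effect: d = |μ_{active} − μ_{control}| / σ = |106.9 − 94.5| / 15.3 = 0.8105
Noncentrality parameter: δ = d·√(n/2) = 0.8105 × √(37/2) = 3.4859
One-sided α = 0.05 → critical value z_{0.05} = 1.645.
Power = P(Z > 1.645 − δ) = Φ(1.841) = 0.9672.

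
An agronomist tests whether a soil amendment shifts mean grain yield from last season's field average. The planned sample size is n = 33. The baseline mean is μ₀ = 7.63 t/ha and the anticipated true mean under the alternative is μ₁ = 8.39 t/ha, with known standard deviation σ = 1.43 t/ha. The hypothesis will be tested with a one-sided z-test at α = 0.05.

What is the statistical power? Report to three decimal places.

Power ≈ 0.920

Standardized effect: d = |μ₁ − μ₀| / σ = |8.39 − 7.63| / 1.43 = 0.5315
Noncentrality parameter: λ = d·√n = 0.5315 × √33 = 3.0531
Critical value for a one-sided test at α = 0.05: z_α = 1.645.
Power = P(Z > 1.645 − λ) = Φ(1.408) = 0.9205.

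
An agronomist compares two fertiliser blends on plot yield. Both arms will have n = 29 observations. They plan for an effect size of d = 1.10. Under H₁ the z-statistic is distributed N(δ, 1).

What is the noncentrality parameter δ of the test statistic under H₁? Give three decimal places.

The noncentrality parameter scales effect size by the design's sample-size factor: δ = d·√(n/2) = 1.10 × √(29/2) = 4.1887

δ ≈ 4.189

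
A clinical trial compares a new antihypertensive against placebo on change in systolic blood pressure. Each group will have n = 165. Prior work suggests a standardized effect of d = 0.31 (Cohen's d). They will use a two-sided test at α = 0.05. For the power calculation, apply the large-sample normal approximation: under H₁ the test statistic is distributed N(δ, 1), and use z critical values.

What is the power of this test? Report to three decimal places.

Noncentrality parameter: δ = d·√(n/2) = 0.31 × √(165/2) = 2.8157
Two-sided α = 0.05 → critical value z_{0.025} = 1.960.
Power = Φ(δ − 1.960) + Φ(−δ − 1.960) = Φ(0.856) + Φ(-4.776) = 0.8039 + 0.0000 = 0.8039.

Power ≈ 0.804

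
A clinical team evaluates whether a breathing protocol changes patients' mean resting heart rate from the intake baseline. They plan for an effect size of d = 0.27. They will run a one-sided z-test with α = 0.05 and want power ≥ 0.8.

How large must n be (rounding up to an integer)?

n = 85

For power 0.8 need Φ(δ − z_{0.05}) = 0.8, so δ = z_{0.05} + z_{0.20} = 1.645 + 0.842 = 2.486.
δ = d·√n ⇒ n = (δ/d)² = (2.486 / 0.27)² = 84.81.
Rounding up, n = 85.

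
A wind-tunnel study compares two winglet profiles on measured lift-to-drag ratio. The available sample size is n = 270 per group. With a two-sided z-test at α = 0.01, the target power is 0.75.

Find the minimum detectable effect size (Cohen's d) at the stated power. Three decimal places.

d ≈ 0.280

Required noncentrality: δ = z_{0.005} + z_{0.25} = 2.576 + 0.674 = 3.250.
(Lower-tail contribution to power is negligible for δ > 0.)
δ = d·√(n/2) ⇒ d = δ/√(n/2) = 3.250/√(270/2) = 0.2797.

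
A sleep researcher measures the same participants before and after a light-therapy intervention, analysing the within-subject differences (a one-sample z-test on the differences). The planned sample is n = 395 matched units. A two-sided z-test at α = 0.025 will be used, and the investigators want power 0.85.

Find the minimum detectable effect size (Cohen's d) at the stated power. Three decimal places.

d ≈ 0.165

Need Φ(δ − 2.241) = 0.85, so δ = 2.241 + 1.036 = 3.278.
(Lower-tail contribution to power is negligible for δ > 0.)
δ = d·√n ⇒ d = δ/√n = 3.278/√395 = 0.1649.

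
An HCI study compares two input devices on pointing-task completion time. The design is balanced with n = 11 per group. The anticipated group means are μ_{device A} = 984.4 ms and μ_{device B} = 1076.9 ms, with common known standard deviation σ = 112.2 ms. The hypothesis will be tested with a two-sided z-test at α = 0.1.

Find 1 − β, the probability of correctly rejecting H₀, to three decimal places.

Power ≈ 0.614

Standardized effect: d = |μ_{device A} − μ_{device B}| / σ = |984.4 − 1076.9| / 112.2 = 0.8244
Noncentrality parameter: δ = d·√(n/2) = 0.8244 × √(11/2) = 1.9334
Critical value for a two-sided test at α = 0.1: z_{α/2} = 1.645.
Power = Φ(δ − 1.645) + Φ(−δ − 1.645) = Φ(0.289) + Φ(-3.578) = 0.6136 + 0.0002 = 0.6137.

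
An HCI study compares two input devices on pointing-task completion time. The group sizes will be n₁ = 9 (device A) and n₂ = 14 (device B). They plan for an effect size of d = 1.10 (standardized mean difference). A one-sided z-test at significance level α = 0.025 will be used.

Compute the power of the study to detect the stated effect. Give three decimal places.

Noncentrality parameter: δ = d / √(1/n₁ + 1/n₂) = 1.10 / √(1/9 + 1/14) = 2.5746
One-sided α = 0.025 → critical value z_{0.025} = 1.960.
Power = P(Z > 1.960 − δ) = Φ(0.615) = 0.7306.

Power ≈ 0.731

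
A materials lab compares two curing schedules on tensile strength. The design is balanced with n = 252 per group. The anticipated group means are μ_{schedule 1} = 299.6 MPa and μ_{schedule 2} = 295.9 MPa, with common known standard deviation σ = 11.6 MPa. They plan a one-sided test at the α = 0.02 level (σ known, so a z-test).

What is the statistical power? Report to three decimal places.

Standardized effect: d = |μ_{schedule 1} − μ_{schedule 2}| / σ = |299.6 − 295.9| / 11.6 = 0.3190
Noncentrality parameter: λ = d·√(n/2) = 0.3190 × √(252/2) = 3.5804
Critical value for a one-sided test at α = 0.02: z_α = 2.054.
Power = Φ(λ − 2.054) = Φ(1.527) = 0.9366.

Power ≈ 0.937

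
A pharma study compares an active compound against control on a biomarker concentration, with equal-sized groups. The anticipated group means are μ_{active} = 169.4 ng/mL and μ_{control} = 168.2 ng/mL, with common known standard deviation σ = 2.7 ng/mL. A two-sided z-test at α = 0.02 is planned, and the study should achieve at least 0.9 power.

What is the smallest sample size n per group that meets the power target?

Standardized effect: d = |μ_{active} − μ_{control}| / σ = |169.4 − 168.2| / 2.7 = 0.4444
Set Φ(δ − 2.326) = 0.9; then δ − 2.326 = Φ⁻¹(0.9) = 1.282, giving δ = 3.608.
(The Φ(−δ − z_{α/2}) term is vanishingly small for δ > 0 and is dropped in the standard sample-size formula.)
δ = d·√(n/2) ⇒ n = 2(δ/d)² = 2 × (3.608 / 0.4444)² = 131.80.
Rounding up, n = 132 per group.

n = 132 per group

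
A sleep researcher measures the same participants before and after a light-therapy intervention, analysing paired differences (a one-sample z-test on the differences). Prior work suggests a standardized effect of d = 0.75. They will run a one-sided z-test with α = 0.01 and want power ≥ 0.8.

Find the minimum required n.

n = 18

Set Φ(δ − 2.326) = 0.8; then δ − 2.326 = Φ⁻¹(0.8) = 0.842, giving δ = 3.168.
δ = d·√n ⇒ n = (δ/d)² = (3.168 / 0.75)² = 17.84.
Round up to the next whole unit.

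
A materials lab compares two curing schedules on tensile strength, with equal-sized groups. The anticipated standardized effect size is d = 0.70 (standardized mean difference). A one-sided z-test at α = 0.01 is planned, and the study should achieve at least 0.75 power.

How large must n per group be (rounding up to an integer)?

Set Φ(δ − 2.326) = 0.75; then δ − 2.326 = Φ⁻¹(0.75) = 0.674, giving δ = 3.001.
δ = d·√(n/2) ⇒ n = 2(δ/d)² = 2 × (3.001 / 0.70)² = 36.76.
Round up to the next whole unit.

n = 37 per group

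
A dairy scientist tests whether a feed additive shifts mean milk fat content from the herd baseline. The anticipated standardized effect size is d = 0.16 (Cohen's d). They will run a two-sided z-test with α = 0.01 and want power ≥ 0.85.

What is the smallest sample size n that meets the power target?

For power 0.85 need Φ(δ − z_{0.005}) = 0.85, so δ = z_{0.005} + z_{0.15} = 2.576 + 1.036 = 3.612.
(For δ > 0 the lower-tail rejection region contributes negligibly to power, so the one-term inversion is standard.)
δ = d·√n ⇒ n = (δ/d)² = (3.612 / 0.16)² = 509.70.
Rounding up, n = 510.

n = 510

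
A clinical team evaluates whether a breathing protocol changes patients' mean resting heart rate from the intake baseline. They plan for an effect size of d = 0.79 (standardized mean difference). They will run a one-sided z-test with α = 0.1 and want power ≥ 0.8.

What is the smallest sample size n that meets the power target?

n = 8

Set Φ(δ − 1.282) = 0.8; then δ − 1.282 = Φ⁻¹(0.8) = 0.842, giving δ = 2.123.
δ = d·√n ⇒ n = (δ/d)² = (2.123 / 0.79)² = 7.22.
Round up to the next whole unit.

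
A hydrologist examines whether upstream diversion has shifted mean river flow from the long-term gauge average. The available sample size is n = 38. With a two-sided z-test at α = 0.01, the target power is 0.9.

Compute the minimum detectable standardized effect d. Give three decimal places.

Need Φ(δ − 2.576) = 0.9, so δ = 2.576 + 1.282 = 3.857.
(Lower-tail contribution to power is negligible for δ > 0.)
δ = d·√n ⇒ d = δ/√n = 3.857/√38 = 0.6257.

d ≈ 0.626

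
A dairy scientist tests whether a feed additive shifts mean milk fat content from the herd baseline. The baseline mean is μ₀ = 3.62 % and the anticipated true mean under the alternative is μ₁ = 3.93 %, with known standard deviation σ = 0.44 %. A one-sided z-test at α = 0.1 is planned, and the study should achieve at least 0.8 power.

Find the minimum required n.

Standardized effect: d = |μ₁ − μ₀| / σ = |3.93 − 3.62| / 0.44 = 0.7045
For power 0.8 need Φ(δ − z_{0.1}) = 0.8, so δ = z_{0.1} + z_{0.20} = 1.282 + 0.842 = 2.123.
δ = d·√n ⇒ n = (δ/d)² = (2.123 / 0.7045)² = 9.08.
Rounding up, n = 10.

n = 10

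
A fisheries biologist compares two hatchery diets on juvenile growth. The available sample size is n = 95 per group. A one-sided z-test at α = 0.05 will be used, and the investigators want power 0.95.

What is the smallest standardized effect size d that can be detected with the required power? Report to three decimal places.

d ≈ 0.477

Need Φ(δ − 1.645) = 0.95, so δ = 1.645 + 1.645 = 3.290.
δ = d·√(n/2) ⇒ d = δ/√(n/2) = 3.290/√(95/2) = 0.4773.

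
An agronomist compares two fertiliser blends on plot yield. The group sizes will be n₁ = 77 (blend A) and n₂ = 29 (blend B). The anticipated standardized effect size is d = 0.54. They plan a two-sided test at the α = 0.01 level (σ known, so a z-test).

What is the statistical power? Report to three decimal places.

Power ≈ 0.461

Noncentrality parameter: δ = d / √(1/n₁ + 1/n₂) = 0.54 / √(1/77 + 1/29) = 2.4785
Two-sided α = 0.01 → critical value z_{0.005} = 2.576.
Power = Φ(δ − 2.576) + Φ(−δ − 2.576) = Φ(-0.097) + Φ(-5.054) = 0.4612 + 0.0000 = 0.4612.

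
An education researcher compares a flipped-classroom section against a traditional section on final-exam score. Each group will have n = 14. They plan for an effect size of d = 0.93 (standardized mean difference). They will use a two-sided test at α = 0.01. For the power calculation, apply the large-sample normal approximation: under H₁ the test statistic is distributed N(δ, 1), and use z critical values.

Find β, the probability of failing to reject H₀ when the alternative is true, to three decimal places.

Noncentrality parameter: δ = d·√(n/2) = 0.93 × √(14/2) = 2.4605
Two-sided α = 0.01 → critical value z_{0.005} = 2.576.
Power = Φ(δ − 2.576) + Φ(−δ − 2.576) = Φ(-0.115) + Φ(-5.036) = 0.4541 + 0.0000 = 0.4541.
Type II error: β = 1 − power = 1 − 0.4541 = 0.5459.

β ≈ 0.546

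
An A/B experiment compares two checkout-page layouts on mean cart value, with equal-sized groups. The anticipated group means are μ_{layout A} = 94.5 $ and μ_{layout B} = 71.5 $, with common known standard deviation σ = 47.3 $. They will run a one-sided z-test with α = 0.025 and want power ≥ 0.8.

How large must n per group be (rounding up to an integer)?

n = 67 per group

Standardized effect: d = |μ_{layout A} − μ_{layout B}| / σ = |94.5 − 71.5| / 47.3 = 0.4863
For power 0.8 need Φ(δ − z_{0.025}) = 0.8, so δ = z_{0.025} + z_{0.20} = 1.960 + 0.842 = 2.802.
δ = d·√(n/2) ⇒ n = 2(δ/d)² = 2 × (2.802 / 0.4863)² = 66.39.
Rounding up, n = 67 per group.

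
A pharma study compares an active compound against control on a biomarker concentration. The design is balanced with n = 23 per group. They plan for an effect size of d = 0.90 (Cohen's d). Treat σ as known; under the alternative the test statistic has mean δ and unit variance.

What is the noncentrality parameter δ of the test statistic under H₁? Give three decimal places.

The noncentrality parameter scales effect size by the design's sample-size factor: δ = d·√(n/2) = 0.90 × √(23/2) = 3.0520

δ ≈ 3.052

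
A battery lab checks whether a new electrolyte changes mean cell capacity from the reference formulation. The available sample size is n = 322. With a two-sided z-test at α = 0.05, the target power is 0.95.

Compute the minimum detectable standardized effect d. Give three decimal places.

Need Φ(δ − 1.960) = 0.95, so δ = 1.960 + 1.645 = 3.605.
(The second rejection-region term Φ(−δ − z_{α/2}) is negligible and dropped.)
δ = d·√n ⇒ d = δ/√n = 3.605/√322 = 0.2009.

d ≈ 0.201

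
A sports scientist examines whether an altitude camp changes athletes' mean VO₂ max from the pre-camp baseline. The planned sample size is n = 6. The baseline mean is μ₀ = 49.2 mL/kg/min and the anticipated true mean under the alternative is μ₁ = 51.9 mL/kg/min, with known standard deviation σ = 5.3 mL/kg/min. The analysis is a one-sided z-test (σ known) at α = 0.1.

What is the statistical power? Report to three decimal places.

Power ≈ 0.487

Standardized effect: d = |μ₁ − μ₀| / σ = |51.9 − 49.2| / 5.3 = 0.5094
Noncentrality parameter: δ = d·√n = 0.5094 × √6 = 1.2479
One-sided α = 0.1 → critical value z_{0.1} = 1.282.
Power = Φ(δ − 1.282) = Φ(-0.034) = 0.4866.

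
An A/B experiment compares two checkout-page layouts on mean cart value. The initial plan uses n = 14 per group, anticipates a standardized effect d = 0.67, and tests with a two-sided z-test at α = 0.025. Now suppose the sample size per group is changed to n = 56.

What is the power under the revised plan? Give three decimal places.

With n = 56 per group: δ = d·√(n/2) = 0.67 × √(56/2) = 3.5453. Critical value z_{0.0125} = 2.241.
Revised power = Φ(δ − 2.241) + Φ(−δ − 2.241) = Φ(1.304) + Φ(-5.787) = 0.9039 + 0.0000 = 0.9039.

Power ≈ 0.904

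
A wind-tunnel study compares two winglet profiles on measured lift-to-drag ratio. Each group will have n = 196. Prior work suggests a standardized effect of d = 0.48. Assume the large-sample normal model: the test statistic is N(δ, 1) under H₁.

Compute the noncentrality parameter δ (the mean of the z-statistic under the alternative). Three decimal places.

δ ≈ 4.752

δ = d·√(n/2) = 0.48 × √(196/2) = 4.7518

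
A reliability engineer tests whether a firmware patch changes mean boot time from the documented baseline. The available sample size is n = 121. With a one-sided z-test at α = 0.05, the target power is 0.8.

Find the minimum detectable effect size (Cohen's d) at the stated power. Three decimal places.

d ≈ 0.226

Need Φ(δ − 1.645) = 0.8, so δ = 1.645 + 0.842 = 2.486.
δ = d·√n ⇒ d = δ/√n = 2.486/√121 = 0.2260.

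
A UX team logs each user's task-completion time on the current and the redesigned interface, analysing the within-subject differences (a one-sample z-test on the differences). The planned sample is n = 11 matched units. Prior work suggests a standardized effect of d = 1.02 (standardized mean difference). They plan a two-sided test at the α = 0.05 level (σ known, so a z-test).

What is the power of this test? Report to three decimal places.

Noncentrality parameter: δ = d·√n = 1.02 × √11 = 3.3830
Two-sided α = 0.05 → critical value z_{0.025} = 1.960.
Power = Φ(δ − 1.960) + Φ(−δ − 1.960) = Φ(1.423) + Φ(-5.343) = 0.9226 + 0.0000 = 0.9226.

Power ≈ 0.923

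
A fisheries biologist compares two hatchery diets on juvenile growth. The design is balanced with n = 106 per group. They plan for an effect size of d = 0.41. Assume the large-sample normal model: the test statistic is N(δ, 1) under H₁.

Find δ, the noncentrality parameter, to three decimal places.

δ = d·√(n/2) = 0.41 × √(106/2) = 2.9848

δ ≈ 2.985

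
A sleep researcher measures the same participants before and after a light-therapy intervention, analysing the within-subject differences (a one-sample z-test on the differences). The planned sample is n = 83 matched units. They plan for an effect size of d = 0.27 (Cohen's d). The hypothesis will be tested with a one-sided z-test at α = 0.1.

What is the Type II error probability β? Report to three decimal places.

β ≈ 0.119

Noncentrality parameter: δ = d·√n = 0.27 × √83 = 2.4598
One-sided α = 0.1 → critical value z_{0.1} = 1.282.
Power = P(Z > 1.282 − δ) = Φ(1.178) = 0.8807.
Type II error: β = 1 − power = 1 − 0.8807 = 0.1193.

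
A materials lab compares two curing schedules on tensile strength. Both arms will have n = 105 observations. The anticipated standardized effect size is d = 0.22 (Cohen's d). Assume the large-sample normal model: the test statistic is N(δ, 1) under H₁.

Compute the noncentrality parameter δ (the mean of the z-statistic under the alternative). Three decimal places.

The noncentrality parameter scales effect size by the design's sample-size factor: δ = d·√(n/2) = 0.22 × √(105/2) = 1.5941

δ ≈ 1.594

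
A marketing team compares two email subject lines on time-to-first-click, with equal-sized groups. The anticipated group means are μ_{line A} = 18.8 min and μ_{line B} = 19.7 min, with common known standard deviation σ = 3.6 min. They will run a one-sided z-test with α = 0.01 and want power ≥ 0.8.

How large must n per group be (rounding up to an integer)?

Standardized effect: d = |μ_{line A} − μ_{line B}| / σ = |18.8 − 19.7| / 3.6 = 0.2500
For power 0.8 need Φ(δ − z_{0.01}) = 0.8, so δ = z_{0.01} + z_{0.20} = 2.326 + 0.842 = 3.168.
δ = d·√(n/2) ⇒ n = 2(δ/d)² = 2 × (3.168 / 0.2500)² = 321.15.
Round up to the next whole unit.

n = 322 per group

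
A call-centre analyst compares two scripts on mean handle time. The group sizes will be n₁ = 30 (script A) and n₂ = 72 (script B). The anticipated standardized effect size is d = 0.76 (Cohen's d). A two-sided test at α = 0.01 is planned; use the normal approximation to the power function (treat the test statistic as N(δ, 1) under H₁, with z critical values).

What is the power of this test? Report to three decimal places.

Noncentrality parameter: δ = d / √(1/n₁ + 1/n₂) = 0.76 / √(1/30 + 1/72) = 3.4974
Critical value for a two-sided test at α = 0.01: z_{α/2} = 2.576.
Power = Φ(δ − 2.576) + Φ(−δ − 2.576) = Φ(0.922) + Φ(-6.073) = 0.8216 + 0.0000 = 0.8216.

Power ≈ 0.822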